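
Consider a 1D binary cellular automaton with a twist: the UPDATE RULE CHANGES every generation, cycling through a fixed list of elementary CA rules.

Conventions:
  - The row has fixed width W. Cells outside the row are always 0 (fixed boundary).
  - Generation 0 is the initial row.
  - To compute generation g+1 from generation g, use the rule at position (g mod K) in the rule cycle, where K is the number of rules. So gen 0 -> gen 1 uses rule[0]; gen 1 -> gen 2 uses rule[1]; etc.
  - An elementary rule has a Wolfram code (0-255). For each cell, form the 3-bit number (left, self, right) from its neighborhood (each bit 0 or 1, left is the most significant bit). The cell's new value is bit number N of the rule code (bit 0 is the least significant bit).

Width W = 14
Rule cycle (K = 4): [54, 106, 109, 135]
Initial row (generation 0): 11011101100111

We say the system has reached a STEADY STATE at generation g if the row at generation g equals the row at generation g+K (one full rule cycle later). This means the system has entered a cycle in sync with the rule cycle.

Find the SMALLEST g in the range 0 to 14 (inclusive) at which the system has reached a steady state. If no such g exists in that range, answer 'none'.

Gen 0: 11011101100111
Gen 1 (rule 54): 00100010011000
Gen 2 (rule 106): 01000100111000
Gen 3 (rule 109): 01010100101011
Gen 4 (rule 135): 11010101101000
Gen 5 (rule 54): 00111110011100
Gen 6 (rule 106): 01100010110100
Gen 7 (rule 109): 01101011111101
Gen 8 (rule 135): 10001001111001
Gen 9 (rule 54): 11011110000111
Gen 10 (rule 106): 11110010001101
Gen 11 (rule 109): 10010010101111
Gen 12 (rule 135): 10110110100110
Gen 13 (rule 54): 11001001111001
Gen 14 (rule 106): 11010011001010
Gen 15 (rule 109): 11110011001110
Gen 16 (rule 135): 01100100010100
Gen 17 (rule 54): 10011110111110
Gen 18 (rule 106): 00110011100010

Answer: none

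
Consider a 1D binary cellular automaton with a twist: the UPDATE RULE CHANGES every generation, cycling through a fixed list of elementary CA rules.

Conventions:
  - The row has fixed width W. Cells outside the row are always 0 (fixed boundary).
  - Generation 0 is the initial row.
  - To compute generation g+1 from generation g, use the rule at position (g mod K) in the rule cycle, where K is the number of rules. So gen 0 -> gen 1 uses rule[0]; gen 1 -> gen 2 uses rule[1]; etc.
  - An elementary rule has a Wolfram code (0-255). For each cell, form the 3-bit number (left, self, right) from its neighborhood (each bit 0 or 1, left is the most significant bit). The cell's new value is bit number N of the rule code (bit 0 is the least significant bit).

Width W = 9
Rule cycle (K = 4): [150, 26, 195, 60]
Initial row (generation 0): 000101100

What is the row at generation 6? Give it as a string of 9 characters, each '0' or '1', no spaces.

Gen 0: 000101100
Gen 1 (rule 150): 001100010
Gen 2 (rule 26): 011010101
Gen 3 (rule 195): 101000000
Gen 4 (rule 60): 111100000
Gen 5 (rule 150): 011010000
Gen 6 (rule 26): 110001000

Answer: 110001000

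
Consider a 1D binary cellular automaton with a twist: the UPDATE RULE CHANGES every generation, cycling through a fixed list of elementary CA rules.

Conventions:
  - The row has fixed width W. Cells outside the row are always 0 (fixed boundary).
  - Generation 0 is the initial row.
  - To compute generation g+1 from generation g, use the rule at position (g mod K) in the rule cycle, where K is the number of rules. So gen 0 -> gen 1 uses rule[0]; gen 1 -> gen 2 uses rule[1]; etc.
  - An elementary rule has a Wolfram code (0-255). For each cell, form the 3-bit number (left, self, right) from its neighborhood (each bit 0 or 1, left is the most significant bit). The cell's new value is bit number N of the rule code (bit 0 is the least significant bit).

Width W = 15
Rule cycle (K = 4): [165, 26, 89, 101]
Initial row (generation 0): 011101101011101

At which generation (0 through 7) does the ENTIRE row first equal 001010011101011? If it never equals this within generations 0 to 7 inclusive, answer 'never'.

Gen 0: 011101101011101
Gen 1 (rule 165): 001010011101011
Gen 2 (rule 26): 010001110000010
Gen 3 (rule 89): 001101011111001
Gen 4 (rule 101): 100111100001001
Gen 5 (rule 165): 100011001101001
Gen 6 (rule 26): 010110111000110
Gen 7 (rule 89): 000110101110111

Answer: 1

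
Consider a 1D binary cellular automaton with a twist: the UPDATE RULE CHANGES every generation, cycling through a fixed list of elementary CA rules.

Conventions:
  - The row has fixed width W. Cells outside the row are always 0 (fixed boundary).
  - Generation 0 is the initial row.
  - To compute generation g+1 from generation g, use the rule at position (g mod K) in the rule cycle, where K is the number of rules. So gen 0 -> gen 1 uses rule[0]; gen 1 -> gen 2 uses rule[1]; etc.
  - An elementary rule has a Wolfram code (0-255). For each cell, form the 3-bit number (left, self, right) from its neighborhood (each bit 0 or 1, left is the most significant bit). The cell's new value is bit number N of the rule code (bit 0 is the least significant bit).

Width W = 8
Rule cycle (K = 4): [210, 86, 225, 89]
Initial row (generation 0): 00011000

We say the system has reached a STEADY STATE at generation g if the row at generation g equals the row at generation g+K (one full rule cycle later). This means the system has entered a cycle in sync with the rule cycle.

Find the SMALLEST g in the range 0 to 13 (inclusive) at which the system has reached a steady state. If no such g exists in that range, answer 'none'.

Gen 0: 00011000
Gen 1 (rule 210): 00101100
Gen 2 (rule 86): 01100110
Gen 3 (rule 225): 00100010
Gen 4 (rule 89): 10011001
Gen 5 (rule 210): 01101110
Gen 6 (rule 86): 10100011
Gen 7 (rule 225): 01001001
Gen 8 (rule 89): 00100100
Gen 9 (rule 210): 01011010
Gen 10 (rule 86): 11001011
Gen 11 (rule 225): 01000101
Gen 12 (rule 89): 00110000
Gen 13 (rule 210): 01011000
Gen 14 (rule 86): 11001100
Gen 15 (rule 225): 01000101
Gen 16 (rule 89): 00110000
Gen 17 (rule 210): 01011000

Answer: 11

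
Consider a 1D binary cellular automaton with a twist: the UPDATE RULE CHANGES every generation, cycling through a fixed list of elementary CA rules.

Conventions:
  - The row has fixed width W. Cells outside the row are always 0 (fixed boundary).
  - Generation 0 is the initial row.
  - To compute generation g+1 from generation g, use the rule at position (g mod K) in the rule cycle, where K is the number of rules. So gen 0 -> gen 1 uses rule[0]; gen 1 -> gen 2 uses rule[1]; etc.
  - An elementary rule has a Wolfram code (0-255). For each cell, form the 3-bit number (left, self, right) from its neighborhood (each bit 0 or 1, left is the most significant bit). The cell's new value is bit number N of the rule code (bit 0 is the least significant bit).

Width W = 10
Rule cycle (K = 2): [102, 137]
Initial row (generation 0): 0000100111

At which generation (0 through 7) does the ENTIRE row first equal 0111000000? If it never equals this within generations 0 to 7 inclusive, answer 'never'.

Gen 0: 0000100111
Gen 1 (rule 102): 0001101001
Gen 2 (rule 137): 1101000000
Gen 3 (rule 102): 0111000000
Gen 4 (rule 137): 0110011111
Gen 5 (rule 102): 1010100001
Gen 6 (rule 137): 0000001100
Gen 7 (rule 102): 0000010100

Answer: 3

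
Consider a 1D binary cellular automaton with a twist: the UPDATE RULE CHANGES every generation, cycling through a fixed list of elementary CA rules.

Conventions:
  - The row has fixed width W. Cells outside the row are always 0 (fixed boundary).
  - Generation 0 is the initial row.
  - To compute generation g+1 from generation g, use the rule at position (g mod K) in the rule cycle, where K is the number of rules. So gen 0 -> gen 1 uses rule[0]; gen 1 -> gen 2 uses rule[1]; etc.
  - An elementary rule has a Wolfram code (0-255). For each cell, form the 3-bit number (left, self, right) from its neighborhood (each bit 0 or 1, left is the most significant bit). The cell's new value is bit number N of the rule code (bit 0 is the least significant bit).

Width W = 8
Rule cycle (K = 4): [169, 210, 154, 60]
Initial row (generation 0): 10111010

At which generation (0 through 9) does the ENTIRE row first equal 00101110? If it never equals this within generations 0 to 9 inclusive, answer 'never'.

Answer: 7

Derivation:
Gen 0: 10111010
Gen 1 (rule 169): 01110100
Gen 2 (rule 210): 10110010
Gen 3 (rule 154): 00101101
Gen 4 (rule 60): 00111011
Gen 5 (rule 169): 10110110
Gen 6 (rule 210): 00010011
Gen 7 (rule 154): 00101110
Gen 8 (rule 60): 00111001
Gen 9 (rule 169): 10110000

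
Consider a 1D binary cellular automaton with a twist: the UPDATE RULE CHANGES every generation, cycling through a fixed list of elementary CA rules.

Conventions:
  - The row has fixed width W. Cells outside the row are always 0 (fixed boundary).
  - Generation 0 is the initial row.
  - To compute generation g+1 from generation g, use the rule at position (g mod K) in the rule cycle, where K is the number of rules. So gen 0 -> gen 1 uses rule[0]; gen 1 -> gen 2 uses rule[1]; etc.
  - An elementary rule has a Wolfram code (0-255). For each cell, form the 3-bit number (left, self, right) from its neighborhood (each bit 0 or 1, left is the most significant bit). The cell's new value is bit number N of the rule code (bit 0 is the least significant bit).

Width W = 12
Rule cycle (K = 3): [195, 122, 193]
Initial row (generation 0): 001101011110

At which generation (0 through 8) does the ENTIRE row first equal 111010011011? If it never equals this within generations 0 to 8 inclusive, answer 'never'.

Answer: 2

Derivation:
Gen 0: 001101011110
Gen 1 (rule 195): 110100001110
Gen 2 (rule 122): 111010011011
Gen 3 (rule 193): 011000001001
Gen 4 (rule 195): 101011110010
Gen 5 (rule 122): 010110011101
Gen 6 (rule 193): 000010001100
Gen 7 (rule 195): 111100110101
Gen 8 (rule 122): 100111111010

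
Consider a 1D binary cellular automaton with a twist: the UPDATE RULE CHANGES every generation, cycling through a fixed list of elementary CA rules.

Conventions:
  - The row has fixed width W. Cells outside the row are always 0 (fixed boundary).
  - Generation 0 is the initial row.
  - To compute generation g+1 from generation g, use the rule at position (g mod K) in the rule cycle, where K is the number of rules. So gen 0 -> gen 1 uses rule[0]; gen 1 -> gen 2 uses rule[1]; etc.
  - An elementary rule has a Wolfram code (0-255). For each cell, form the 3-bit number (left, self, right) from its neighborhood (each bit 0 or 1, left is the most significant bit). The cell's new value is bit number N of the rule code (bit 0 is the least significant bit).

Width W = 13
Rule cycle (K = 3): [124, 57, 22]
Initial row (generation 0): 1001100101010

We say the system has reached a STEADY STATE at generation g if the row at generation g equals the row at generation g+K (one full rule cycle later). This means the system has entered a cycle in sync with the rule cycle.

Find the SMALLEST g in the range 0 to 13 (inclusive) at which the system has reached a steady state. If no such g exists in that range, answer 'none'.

Answer: none

Derivation:
Gen 0: 1001100101010
Gen 1 (rule 124): 1101110111111
Gen 2 (rule 57): 1011001100000
Gen 3 (rule 22): 1000110010000
Gen 4 (rule 124): 1100111011000
Gen 5 (rule 57): 1010100110111
Gen 6 (rule 22): 1010111000000
Gen 7 (rule 124): 1111101100000
Gen 8 (rule 57): 1000011011111
Gen 9 (rule 22): 1100100000000
Gen 10 (rule 124): 1110110000000
Gen 11 (rule 57): 1001101111111
Gen 12 (rule 22): 1110000000000
Gen 13 (rule 124): 1011000000000
Gen 14 (rule 57): 0110111111111
Gen 15 (rule 22): 1000000000000
Gen 16 (rule 124): 1100000000000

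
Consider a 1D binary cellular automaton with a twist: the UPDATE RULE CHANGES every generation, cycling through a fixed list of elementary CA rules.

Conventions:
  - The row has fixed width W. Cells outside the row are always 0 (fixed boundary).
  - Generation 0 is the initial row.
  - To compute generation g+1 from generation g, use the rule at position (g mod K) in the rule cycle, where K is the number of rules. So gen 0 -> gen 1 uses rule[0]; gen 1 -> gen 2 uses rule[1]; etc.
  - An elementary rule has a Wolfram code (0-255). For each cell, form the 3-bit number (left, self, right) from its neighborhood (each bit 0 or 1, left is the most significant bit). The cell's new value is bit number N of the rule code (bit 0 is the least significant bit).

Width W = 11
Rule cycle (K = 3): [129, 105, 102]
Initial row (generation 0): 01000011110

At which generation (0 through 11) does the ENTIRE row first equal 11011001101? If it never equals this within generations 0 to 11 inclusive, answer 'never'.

Answer: 2

Derivation:
Gen 0: 01000011110
Gen 1 (rule 129): 00011001100
Gen 2 (rule 105): 11011001101
Gen 3 (rule 102): 01101010111
Gen 4 (rule 129): 00000000010
Gen 5 (rule 105): 11111111000
Gen 6 (rule 102): 00000001000
Gen 7 (rule 129): 11111100011
Gen 8 (rule 105): 10000101011
Gen 9 (rule 102): 10001111101
Gen 10 (rule 129): 00100111000
Gen 11 (rule 105): 10000101011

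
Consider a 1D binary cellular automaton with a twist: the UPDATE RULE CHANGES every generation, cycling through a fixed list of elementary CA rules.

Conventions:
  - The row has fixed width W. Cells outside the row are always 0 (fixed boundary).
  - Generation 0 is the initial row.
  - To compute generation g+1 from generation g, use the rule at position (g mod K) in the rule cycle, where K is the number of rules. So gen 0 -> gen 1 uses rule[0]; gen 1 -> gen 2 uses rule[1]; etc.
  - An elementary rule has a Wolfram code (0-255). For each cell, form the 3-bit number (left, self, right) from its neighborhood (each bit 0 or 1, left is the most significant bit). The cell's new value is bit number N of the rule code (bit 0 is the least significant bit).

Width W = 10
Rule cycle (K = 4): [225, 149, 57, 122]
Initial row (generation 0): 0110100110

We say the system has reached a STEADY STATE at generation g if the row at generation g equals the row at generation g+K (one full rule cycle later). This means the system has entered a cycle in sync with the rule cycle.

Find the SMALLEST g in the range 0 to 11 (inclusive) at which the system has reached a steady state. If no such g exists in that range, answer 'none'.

Gen 0: 0110100110
Gen 1 (rule 225): 0011000010
Gen 2 (rule 149): 1000111011
Gen 3 (rule 57): 0110100110
Gen 4 (rule 122): 1111011111
Gen 5 (rule 225): 0111101111
Gen 6 (rule 149): 0011000110
Gen 7 (rule 57): 1010110101
Gen 8 (rule 122): 0101111010
Gen 9 (rule 225): 0010111100
Gen 10 (rule 149): 1010011011
Gen 11 (rule 57): 0101010110
Gen 12 (rule 122): 1010101111
Gen 13 (rule 225): 0101010111
Gen 14 (rule 149): 0101010010
Gen 15 (rule 57): 0010101001

Answer: none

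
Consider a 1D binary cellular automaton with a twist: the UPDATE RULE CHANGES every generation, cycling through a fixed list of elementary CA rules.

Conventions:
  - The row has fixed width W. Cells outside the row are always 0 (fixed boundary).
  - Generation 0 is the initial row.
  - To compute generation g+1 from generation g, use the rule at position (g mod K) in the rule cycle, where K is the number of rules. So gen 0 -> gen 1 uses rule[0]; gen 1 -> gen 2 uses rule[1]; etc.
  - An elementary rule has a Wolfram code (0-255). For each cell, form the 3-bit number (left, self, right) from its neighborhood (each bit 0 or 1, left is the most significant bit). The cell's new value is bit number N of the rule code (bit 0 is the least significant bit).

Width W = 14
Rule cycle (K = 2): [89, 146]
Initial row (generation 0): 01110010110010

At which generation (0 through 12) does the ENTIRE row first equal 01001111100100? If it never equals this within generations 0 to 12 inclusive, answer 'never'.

Gen 0: 01110010110010
Gen 1 (rule 89): 01011000111001
Gen 2 (rule 146): 10000101010110
Gen 3 (rule 89): 01110000000111
Gen 4 (rule 146): 10101000001010
Gen 5 (rule 89): 00000111100001
Gen 6 (rule 146): 00001011010010
Gen 7 (rule 89): 11100011001001
Gen 8 (rule 146): 01010100110110
Gen 9 (rule 89): 00000010110111
Gen 10 (rule 146): 00000100000010
Gen 11 (rule 89): 11110011111001
Gen 12 (rule 146): 01101101110110

Answer: never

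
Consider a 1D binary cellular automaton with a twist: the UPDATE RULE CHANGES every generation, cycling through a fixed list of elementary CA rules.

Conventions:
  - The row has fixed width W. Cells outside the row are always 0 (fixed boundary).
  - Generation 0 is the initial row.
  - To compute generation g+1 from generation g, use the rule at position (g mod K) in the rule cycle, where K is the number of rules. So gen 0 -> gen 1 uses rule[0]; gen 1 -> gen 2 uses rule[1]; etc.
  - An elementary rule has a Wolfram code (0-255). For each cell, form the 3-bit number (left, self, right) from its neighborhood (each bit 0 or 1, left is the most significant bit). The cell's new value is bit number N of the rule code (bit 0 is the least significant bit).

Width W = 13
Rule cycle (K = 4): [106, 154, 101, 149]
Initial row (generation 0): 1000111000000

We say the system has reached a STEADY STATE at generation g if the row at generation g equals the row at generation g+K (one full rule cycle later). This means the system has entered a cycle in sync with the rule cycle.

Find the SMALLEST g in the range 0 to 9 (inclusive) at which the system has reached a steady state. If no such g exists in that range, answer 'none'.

Gen 0: 1000111000000
Gen 1 (rule 106): 0001101000000
Gen 2 (rule 154): 0011000100000
Gen 3 (rule 101): 1001010101111
Gen 4 (rule 149): 1101010100110
Gen 5 (rule 106): 1110101001110
Gen 6 (rule 154): 1100000111101
Gen 7 (rule 101): 0101110000111
Gen 8 (rule 149): 0100101110010
Gen 9 (rule 106): 1001011010100
Gen 10 (rule 154): 0110010000010
Gen 11 (rule 101): 0010010111010
Gen 12 (rule 149): 1011010010011
Gen 13 (rule 106): 0111100100111

Answer: none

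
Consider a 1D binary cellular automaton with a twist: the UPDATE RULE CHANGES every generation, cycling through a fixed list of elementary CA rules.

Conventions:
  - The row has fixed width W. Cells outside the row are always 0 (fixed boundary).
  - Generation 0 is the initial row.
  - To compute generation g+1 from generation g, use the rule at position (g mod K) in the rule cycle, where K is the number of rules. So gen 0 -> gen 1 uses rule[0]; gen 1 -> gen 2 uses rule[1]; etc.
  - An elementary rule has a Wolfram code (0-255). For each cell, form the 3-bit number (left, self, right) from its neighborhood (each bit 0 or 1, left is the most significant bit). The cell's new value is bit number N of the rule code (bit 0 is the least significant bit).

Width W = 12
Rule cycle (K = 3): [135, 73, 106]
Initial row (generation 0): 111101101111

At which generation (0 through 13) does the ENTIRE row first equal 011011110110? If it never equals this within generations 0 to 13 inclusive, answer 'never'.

Answer: 2

Derivation:
Gen 0: 111101101111
Gen 1 (rule 135): 011000000110
Gen 2 (rule 73): 011011110110
Gen 3 (rule 106): 111110011110
Gen 4 (rule 135): 011100101100
Gen 5 (rule 73): 010100001101
Gen 6 (rule 106): 101000011110
Gen 7 (rule 135): 101011101100
Gen 8 (rule 73): 000010101101
Gen 9 (rule 106): 000101011110
Gen 10 (rule 135): 111101001100
Gen 11 (rule 73): 100100001101
Gen 12 (rule 106): 001000011110
Gen 13 (rule 135): 111011101100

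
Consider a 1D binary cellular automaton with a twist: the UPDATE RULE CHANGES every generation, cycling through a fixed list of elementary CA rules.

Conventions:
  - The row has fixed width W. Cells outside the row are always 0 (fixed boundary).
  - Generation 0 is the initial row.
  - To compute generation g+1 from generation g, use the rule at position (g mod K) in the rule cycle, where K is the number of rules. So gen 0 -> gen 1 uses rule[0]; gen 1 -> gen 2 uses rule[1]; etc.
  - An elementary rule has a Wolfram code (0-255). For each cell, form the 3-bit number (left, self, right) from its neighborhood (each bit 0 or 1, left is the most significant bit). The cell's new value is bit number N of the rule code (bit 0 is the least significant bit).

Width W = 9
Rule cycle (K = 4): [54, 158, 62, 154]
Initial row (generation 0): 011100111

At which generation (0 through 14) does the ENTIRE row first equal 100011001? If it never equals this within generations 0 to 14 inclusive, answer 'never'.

Gen 0: 011100111
Gen 1 (rule 54): 100011000
Gen 2 (rule 158): 110110100
Gen 3 (rule 62): 101101110
Gen 4 (rule 154): 001001101
Gen 5 (rule 54): 011110011
Gen 6 (rule 158): 111101110
Gen 7 (rule 62): 100011001
Gen 8 (rule 154): 010110110
Gen 9 (rule 54): 111001001
Gen 10 (rule 158): 110111111
Gen 11 (rule 62): 101100000
Gen 12 (rule 154): 001010000
Gen 13 (rule 54): 011111000
Gen 14 (rule 158): 111110100

Answer: 7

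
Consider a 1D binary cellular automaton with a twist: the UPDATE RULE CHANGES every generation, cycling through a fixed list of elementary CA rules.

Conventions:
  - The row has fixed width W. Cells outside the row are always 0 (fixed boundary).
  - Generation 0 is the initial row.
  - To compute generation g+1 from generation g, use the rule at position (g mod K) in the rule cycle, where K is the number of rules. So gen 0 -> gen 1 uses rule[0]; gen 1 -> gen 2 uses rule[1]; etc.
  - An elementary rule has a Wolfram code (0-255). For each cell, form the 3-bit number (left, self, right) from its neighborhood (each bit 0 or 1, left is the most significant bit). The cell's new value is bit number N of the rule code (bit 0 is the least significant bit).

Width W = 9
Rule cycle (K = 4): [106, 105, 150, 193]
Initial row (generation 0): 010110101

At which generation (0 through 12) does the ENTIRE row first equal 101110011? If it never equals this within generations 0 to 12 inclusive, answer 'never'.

Answer: never

Derivation:
Gen 0: 010110101
Gen 1 (rule 106): 101111010
Gen 2 (rule 105): 011001100
Gen 3 (rule 150): 100110010
Gen 4 (rule 193): 000010000
Gen 5 (rule 106): 000100000
Gen 6 (rule 105): 110001111
Gen 7 (rule 150): 001010110
Gen 8 (rule 193): 100000010
Gen 9 (rule 106): 000000100
Gen 10 (rule 105): 111110001
Gen 11 (rule 150): 011101011
Gen 12 (rule 193): 001100001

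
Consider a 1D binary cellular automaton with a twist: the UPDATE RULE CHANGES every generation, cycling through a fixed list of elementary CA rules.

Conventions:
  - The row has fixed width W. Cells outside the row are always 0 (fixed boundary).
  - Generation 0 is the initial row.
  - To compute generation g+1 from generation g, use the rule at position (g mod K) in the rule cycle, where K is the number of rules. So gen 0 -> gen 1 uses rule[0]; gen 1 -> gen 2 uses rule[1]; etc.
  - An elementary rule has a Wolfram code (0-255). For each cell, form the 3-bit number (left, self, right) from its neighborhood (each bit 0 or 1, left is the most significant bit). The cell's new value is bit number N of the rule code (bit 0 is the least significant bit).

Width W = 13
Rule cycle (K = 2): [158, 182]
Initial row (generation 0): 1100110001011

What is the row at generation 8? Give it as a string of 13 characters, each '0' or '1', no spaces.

Answer: 0011111101101

Derivation:
Gen 0: 1100110001011
Gen 1 (rule 158): 1011101011010
Gen 2 (rule 182): 1101011100111
Gen 3 (rule 158): 1001011011110
Gen 4 (rule 182): 1111100101101
Gen 5 (rule 158): 1111011101001
Gen 6 (rule 182): 0110101011111
Gen 7 (rule 158): 1100101011110
Gen 8 (rule 182): 0011111101101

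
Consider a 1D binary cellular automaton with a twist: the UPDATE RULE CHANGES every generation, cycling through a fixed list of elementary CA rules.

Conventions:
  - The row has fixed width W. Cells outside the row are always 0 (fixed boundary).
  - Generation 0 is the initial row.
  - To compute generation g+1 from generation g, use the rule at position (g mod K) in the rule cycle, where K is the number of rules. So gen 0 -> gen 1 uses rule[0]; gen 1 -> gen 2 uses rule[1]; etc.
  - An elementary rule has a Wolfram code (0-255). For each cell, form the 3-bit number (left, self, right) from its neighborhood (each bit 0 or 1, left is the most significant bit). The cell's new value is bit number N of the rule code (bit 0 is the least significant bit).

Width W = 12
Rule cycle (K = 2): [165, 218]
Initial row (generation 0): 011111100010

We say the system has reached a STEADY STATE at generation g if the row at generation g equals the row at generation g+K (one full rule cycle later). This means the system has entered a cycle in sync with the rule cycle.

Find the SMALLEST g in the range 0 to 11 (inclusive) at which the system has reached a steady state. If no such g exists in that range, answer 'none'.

Gen 0: 011111100010
Gen 1 (rule 165): 001111001010
Gen 2 (rule 218): 011111110001
Gen 3 (rule 165): 001111100101
Gen 4 (rule 218): 011111111000
Gen 5 (rule 165): 001111110011
Gen 6 (rule 218): 011111111111
Gen 7 (rule 165): 001111111110
Gen 8 (rule 218): 011111111111
Gen 9 (rule 165): 001111111110
Gen 10 (rule 218): 011111111111
Gen 11 (rule 165): 001111111110
Gen 12 (rule 218): 011111111111
Gen 13 (rule 165): 001111111110

Answer: 6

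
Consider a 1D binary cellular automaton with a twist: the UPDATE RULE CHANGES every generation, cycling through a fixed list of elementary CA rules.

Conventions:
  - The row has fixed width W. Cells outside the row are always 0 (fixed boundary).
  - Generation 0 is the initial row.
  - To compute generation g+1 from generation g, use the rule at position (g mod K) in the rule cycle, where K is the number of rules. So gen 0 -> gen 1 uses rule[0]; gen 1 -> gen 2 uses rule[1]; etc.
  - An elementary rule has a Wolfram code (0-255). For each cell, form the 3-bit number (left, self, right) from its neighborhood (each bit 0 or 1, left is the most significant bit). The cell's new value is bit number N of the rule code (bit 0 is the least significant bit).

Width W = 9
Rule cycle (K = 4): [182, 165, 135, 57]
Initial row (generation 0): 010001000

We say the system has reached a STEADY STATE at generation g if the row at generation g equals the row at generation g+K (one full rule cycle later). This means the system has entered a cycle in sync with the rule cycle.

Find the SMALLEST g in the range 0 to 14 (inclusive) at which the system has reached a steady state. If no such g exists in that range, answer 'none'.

Gen 0: 010001000
Gen 1 (rule 182): 111011100
Gen 2 (rule 165): 010101001
Gen 3 (rule 135): 110101011
Gen 4 (rule 57): 101010110
Gen 5 (rule 182): 111111001
Gen 6 (rule 165): 011110001
Gen 7 (rule 135): 101100111
Gen 8 (rule 57): 011010100
Gen 9 (rule 182): 100111110
Gen 10 (rule 165): 100011100
Gen 11 (rule 135): 101101001
Gen 12 (rule 57): 011010100
Gen 13 (rule 182): 100111110
Gen 14 (rule 165): 100011100
Gen 15 (rule 135): 101101001
Gen 16 (rule 57): 011010100
Gen 17 (rule 182): 100111110
Gen 18 (rule 165): 100011100

Answer: 8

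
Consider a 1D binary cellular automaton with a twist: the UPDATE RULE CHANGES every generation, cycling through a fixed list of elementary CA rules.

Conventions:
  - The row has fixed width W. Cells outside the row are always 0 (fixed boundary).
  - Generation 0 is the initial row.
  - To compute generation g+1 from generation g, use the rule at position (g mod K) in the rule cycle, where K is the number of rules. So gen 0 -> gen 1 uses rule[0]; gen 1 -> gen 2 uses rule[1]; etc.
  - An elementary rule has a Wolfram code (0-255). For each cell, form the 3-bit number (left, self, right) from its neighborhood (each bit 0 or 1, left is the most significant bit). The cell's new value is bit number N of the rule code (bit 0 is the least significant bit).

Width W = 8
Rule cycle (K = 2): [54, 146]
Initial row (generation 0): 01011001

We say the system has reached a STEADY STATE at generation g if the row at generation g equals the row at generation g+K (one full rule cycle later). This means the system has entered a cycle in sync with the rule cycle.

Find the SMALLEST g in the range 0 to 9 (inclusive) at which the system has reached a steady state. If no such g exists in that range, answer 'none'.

Gen 0: 01011001
Gen 1 (rule 54): 11100111
Gen 2 (rule 146): 01011010
Gen 3 (rule 54): 11100111
Gen 4 (rule 146): 01011010
Gen 5 (rule 54): 11100111
Gen 6 (rule 146): 01011010
Gen 7 (rule 54): 11100111
Gen 8 (rule 146): 01011010
Gen 9 (rule 54): 11100111
Gen 10 (rule 146): 01011010
Gen 11 (rule 54): 11100111

Answer: 1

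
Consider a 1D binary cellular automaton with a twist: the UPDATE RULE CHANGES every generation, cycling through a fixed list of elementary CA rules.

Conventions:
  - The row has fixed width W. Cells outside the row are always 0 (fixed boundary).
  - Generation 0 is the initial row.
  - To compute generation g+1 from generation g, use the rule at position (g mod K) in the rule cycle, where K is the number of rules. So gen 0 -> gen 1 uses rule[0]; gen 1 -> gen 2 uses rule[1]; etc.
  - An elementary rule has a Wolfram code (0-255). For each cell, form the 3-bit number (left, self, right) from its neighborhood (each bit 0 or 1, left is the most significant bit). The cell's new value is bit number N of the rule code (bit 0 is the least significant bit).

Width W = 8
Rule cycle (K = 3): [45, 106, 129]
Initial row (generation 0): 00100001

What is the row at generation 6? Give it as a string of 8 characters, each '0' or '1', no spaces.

Answer: 00000000

Derivation:
Gen 0: 00100001
Gen 1 (rule 45): 10101101
Gen 2 (rule 106): 01011110
Gen 3 (rule 129): 00001100
Gen 4 (rule 45): 11101001
Gen 5 (rule 106): 10110010
Gen 6 (rule 129): 00000000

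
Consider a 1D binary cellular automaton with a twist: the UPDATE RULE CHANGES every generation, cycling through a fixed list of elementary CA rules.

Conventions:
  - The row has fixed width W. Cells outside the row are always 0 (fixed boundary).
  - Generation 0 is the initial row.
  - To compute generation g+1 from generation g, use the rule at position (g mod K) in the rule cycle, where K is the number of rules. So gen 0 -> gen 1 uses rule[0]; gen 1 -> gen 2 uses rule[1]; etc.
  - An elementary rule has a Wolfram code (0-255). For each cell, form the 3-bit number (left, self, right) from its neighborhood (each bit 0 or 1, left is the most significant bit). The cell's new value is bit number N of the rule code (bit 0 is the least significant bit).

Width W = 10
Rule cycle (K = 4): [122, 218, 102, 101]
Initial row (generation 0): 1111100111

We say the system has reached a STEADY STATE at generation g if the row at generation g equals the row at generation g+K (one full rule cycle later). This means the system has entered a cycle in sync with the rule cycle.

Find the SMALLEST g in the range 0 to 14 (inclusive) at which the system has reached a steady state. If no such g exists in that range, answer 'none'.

Gen 0: 1111100111
Gen 1 (rule 122): 1000111101
Gen 2 (rule 218): 0101111100
Gen 3 (rule 102): 1110000100
Gen 4 (rule 101): 0010110101
Gen 5 (rule 122): 0101111010
Gen 6 (rule 218): 1001111001
Gen 7 (rule 102): 1010001011
Gen 8 (rule 101): 1110101101
Gen 9 (rule 122): 1011011110
Gen 10 (rule 218): 0011011111
Gen 11 (rule 102): 0101100001
Gen 12 (rule 101): 0110101101
Gen 13 (rule 122): 1111011110
Gen 14 (rule 218): 1111011111
Gen 15 (rule 102): 0001100001
Gen 16 (rule 101): 1100101101
Gen 17 (rule 122): 1111011110
Gen 18 (rule 218): 1111011111

Answer: 13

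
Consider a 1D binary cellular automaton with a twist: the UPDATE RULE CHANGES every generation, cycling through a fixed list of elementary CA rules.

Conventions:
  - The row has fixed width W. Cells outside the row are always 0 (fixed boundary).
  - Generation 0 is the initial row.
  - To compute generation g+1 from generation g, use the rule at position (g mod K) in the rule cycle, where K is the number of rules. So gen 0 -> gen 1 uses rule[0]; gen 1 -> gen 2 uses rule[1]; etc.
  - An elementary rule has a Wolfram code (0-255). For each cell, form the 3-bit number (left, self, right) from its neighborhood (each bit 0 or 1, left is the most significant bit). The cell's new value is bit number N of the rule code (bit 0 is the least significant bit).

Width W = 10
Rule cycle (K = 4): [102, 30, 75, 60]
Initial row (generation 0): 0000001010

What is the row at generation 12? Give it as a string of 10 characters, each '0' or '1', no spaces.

Answer: 0011000110

Derivation:
Gen 0: 0000001010
Gen 1 (rule 102): 0000011110
Gen 2 (rule 30): 0000110001
Gen 3 (rule 75): 1111110110
Gen 4 (rule 60): 1000001101
Gen 5 (rule 102): 1000010111
Gen 6 (rule 30): 1100110100
Gen 7 (rule 75): 1101110001
Gen 8 (rule 60): 1011001001
Gen 9 (rule 102): 1101011011
Gen 10 (rule 30): 1001010010
Gen 11 (rule 75): 0010000100
Gen 12 (rule 60): 0011000110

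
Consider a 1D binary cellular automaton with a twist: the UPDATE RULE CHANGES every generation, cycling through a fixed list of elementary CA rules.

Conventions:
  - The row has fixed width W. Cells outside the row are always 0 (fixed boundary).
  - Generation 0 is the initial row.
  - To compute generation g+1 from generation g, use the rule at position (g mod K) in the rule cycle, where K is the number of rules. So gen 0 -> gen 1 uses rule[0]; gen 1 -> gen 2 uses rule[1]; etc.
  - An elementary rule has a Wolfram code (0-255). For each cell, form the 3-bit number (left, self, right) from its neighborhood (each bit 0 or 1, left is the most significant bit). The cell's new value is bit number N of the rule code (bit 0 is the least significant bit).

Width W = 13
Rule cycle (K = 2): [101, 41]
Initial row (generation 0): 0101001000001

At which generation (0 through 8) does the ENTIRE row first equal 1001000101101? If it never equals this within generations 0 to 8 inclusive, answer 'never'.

Answer: never

Derivation:
Gen 0: 0101001000001
Gen 1 (rule 101): 0111001011101
Gen 2 (rule 41): 0100000110010
Gen 3 (rule 101): 0101110010010
Gen 4 (rule 41): 0011000000000
Gen 5 (rule 101): 1001011111111
Gen 6 (rule 41): 0000110000000
Gen 7 (rule 101): 1110010111111
Gen 8 (rule 41): 1000001100000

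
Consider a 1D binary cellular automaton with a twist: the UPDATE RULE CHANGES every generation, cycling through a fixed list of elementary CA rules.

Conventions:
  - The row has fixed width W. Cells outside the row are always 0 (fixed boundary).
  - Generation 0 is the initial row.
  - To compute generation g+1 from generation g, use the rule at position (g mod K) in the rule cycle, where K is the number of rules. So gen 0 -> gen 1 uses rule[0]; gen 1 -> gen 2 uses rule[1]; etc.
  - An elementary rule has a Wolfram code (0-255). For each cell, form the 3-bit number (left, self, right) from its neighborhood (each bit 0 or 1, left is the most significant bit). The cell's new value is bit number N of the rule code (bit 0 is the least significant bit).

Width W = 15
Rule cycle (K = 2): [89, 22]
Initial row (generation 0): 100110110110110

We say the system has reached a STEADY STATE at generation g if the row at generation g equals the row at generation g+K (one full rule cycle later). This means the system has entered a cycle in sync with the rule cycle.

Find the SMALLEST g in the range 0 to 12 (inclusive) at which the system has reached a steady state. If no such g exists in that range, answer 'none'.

Answer: 3

Derivation:
Gen 0: 100110110110110
Gen 1 (rule 89): 010110110110111
Gen 2 (rule 22): 110000000000000
Gen 3 (rule 89): 111111111111111
Gen 4 (rule 22): 000000000000000
Gen 5 (rule 89): 111111111111111
Gen 6 (rule 22): 000000000000000
Gen 7 (rule 89): 111111111111111
Gen 8 (rule 22): 000000000000000
Gen 9 (rule 89): 111111111111111
Gen 10 (rule 22): 000000000000000
Gen 11 (rule 89): 111111111111111
Gen 12 (rule 22): 000000000000000
Gen 13 (rule 89): 111111111111111
Gen 14 (rule 22): 000000000000000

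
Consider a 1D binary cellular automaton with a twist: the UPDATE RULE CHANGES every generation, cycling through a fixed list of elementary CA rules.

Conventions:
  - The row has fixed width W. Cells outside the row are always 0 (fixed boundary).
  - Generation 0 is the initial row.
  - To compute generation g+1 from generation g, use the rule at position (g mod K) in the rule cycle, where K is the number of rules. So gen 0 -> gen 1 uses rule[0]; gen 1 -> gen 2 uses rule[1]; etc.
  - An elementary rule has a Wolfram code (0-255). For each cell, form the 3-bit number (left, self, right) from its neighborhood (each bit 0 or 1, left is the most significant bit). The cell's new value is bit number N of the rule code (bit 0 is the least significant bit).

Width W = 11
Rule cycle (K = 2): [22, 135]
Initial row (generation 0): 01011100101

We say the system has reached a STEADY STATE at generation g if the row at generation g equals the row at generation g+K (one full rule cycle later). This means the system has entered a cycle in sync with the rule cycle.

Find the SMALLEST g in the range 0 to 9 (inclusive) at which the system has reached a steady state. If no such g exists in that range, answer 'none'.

Answer: 6

Derivation:
Gen 0: 01011100101
Gen 1 (rule 22): 11000011101
Gen 2 (rule 135): 00011101001
Gen 3 (rule 22): 00100001111
Gen 4 (rule 135): 11101110110
Gen 5 (rule 22): 00000000001
Gen 6 (rule 135): 11111111111
Gen 7 (rule 22): 00000000000
Gen 8 (rule 135): 11111111111
Gen 9 (rule 22): 00000000000
Gen 10 (rule 135): 11111111111
Gen 11 (rule 22): 00000000000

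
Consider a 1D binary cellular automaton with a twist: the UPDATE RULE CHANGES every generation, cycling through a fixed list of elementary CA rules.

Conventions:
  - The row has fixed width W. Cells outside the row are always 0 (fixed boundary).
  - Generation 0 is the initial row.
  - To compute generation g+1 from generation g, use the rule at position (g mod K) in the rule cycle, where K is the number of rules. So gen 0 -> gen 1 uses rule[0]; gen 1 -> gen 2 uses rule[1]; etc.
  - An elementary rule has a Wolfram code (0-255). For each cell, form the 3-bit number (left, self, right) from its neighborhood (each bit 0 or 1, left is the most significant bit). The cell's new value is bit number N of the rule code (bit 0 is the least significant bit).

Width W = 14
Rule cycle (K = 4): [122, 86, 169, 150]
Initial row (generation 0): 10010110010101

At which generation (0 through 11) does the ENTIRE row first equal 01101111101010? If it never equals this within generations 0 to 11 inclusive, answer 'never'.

Gen 0: 10010110010101
Gen 1 (rule 122): 01101111101010
Gen 2 (rule 86): 10100000101011
Gen 3 (rule 169): 01001110010110
Gen 4 (rule 150): 11110101110001
Gen 5 (rule 122): 10011011011010
Gen 6 (rule 86): 11101001001011
Gen 7 (rule 169): 11010000000110
Gen 8 (rule 150): 00011000001001
Gen 9 (rule 122): 00111100010110
Gen 10 (rule 86): 01000110110011
Gen 11 (rule 169): 00010101100010

Answer: 1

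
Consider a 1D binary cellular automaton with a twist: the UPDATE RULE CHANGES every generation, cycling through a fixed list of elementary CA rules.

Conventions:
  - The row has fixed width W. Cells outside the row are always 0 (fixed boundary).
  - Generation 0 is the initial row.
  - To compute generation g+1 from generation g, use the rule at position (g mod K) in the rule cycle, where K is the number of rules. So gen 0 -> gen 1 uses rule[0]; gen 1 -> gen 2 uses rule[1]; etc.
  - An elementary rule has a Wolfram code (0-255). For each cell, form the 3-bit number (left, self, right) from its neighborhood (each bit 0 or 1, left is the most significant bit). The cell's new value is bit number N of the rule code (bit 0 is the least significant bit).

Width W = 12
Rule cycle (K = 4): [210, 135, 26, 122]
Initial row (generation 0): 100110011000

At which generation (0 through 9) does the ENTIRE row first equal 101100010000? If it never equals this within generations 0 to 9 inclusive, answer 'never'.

Answer: 9

Derivation:
Gen 0: 100110011000
Gen 1 (rule 210): 011011101100
Gen 2 (rule 135): 100001000001
Gen 3 (rule 26): 010010100010
Gen 4 (rule 122): 101101010101
Gen 5 (rule 210): 000100000000
Gen 6 (rule 135): 111101111111
Gen 7 (rule 26): 100001000000
Gen 8 (rule 122): 010010100000
Gen 9 (rule 210): 101100010000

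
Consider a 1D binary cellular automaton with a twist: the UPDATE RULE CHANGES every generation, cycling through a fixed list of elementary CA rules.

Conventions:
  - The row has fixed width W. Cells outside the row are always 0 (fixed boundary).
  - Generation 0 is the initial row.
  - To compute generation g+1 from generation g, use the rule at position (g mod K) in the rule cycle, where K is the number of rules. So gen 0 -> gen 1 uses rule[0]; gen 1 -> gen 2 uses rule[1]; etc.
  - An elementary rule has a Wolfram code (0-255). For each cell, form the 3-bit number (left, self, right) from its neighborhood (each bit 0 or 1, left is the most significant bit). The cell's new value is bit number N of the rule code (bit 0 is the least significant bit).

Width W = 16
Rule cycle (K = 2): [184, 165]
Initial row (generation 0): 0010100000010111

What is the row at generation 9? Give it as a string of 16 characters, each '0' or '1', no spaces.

Answer: 0110110101111010

Derivation:
Gen 0: 0010100000010111
Gen 1 (rule 184): 0001010000001110
Gen 2 (rule 165): 1101110111100100
Gen 3 (rule 184): 1011101111010010
Gen 4 (rule 165): 1101010110110010
Gen 5 (rule 184): 1010101101101001
Gen 6 (rule 165): 1111110010011001
Gen 7 (rule 184): 1111101001010100
Gen 8 (rule 165): 0111011001111101
Gen 9 (rule 184): 0110110101111010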